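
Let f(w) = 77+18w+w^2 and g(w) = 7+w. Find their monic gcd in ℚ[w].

7+w

Euclidean algorithm in ℚ[w]:
  w^2+18w+77 = (w+11)(w+7) + (0)
The last nonzero remainder w+7 is already monic.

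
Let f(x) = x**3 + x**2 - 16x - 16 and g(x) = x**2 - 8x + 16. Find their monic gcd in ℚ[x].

Apply the Euclidean algorithm:
  x**3 + x**2 - 16x - 16 = (x + 9)(x**2 - 8x + 16) + (40x - 160)
  x**2 - 8x + 16 = ((1/40)x - 1/10)(40x - 160) + (0)
Last nonzero remainder: 40x - 160. Dividing through by 40 gives the monic gcd x - 4.

x - 4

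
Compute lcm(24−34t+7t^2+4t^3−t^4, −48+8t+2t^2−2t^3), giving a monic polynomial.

Repeated division with remainder:
  −t^4+4t^3+7t^2−34t+24 = ((1/2)t−3/2)(−2t^3+2t^2+8t−48) + (6t^2+2t−48)
  −2t^3+2t^2+8t−48 = (−(1/3)t+4/9)(6t^2+2t−48) + (−(80/9)t−80/3)
  6t^2+2t−48 = (−(27/40)t+9/5)(−(80/9)t−80/3) + (0)
Last nonzero remainder: −(80/9)t−80/3. Dividing through by −80/9 gives the monic gcd t+3.
Then lcm(f, g) = f·g / gcd(f, g); expanding and making the result monic gives the answer.

−192+368t−216t^2+30t^3+17t^4−8t^5+t^6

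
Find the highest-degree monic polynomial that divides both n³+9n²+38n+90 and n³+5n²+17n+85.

Apply the Euclidean algorithm:
  n³+9n²+38n+90 = (n³+5n²+17n+85) + (4n²+21n+5)
  n³+5n²+17n+85 = ((1/4)n-1/16)(4n²+21n+5) + ((273/16)n+1365/16)
  4n²+21n+5 = ((64/273)n+16/273)((273/16)n+1365/16) + (0)
Last nonzero remainder: (273/16)n+1365/16. Dividing through by 273/16 gives the monic gcd n+5.

n+5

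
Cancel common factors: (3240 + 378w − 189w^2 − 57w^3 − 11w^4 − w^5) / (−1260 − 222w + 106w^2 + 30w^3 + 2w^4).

Euclidean algorithm in ℚ[w]:
  −w^5 − 11w^4 − 57w^3 − 189w^2 + 378w + 3240 = (−(1/2)w + 2)(2w^4 + 30w^3 + 106w^2 − 222w − 1260) + (−64w^3 − 512w^2 + 192w + 5760)
  2w^4 + 30w^3 + 106w^2 − 222w − 1260 = (−(1/32)w − 7/32)(−64w^3 − 512w^2 + 192w + 5760) + (0)
Last nonzero remainder: −64w^3 − 512w^2 + 192w + 5760. Dividing through by −64 gives the monic gcd w^3 + 8w^2 − 3w − 90.
Cancel w^3 + 8w^2 − 3w − 90 from numerator and denominator to get the reduced form.

(−36 − 3w − w^2)/(14 + 2w)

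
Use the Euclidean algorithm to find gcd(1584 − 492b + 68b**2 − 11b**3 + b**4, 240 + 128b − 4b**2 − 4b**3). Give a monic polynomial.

−6 + b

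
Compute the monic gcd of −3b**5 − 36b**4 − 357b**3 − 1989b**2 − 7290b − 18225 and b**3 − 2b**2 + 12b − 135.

b**2 + 3b + 27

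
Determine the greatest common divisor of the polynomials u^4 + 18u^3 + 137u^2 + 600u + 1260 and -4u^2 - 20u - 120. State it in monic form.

Apply the Euclidean algorithm:
  u^4 + 18u^3 + 137u^2 + 600u + 1260 = (-(1/4)u^2 - (13/4)u - 21/2)(-4u^2 - 20u - 120) + (0)
Last nonzero remainder: -4u^2 - 20u - 120. Dividing through by -4 gives the monic gcd u^2 + 5u + 30.

u^2 + 5u + 30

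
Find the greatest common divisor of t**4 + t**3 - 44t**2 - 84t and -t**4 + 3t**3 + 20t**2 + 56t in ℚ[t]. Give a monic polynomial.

t**2 - 7t

Euclidean algorithm in ℚ[t]:
  t**4 + t**3 - 44t**2 - 84t = (-1)(-t**4 + 3t**3 + 20t**2 + 56t) + (4t**3 - 24t**2 - 28t)
  -t**4 + 3t**3 + 20t**2 + 56t = (-(1/4)t - 3/4)(4t**3 - 24t**2 - 28t) + (-5t**2 + 35t)
  4t**3 - 24t**2 - 28t = (-(4/5)t - 4/5)(-5t**2 + 35t) + (0)
Last nonzero remainder: -5t**2 + 35t. Dividing through by -5 gives the monic gcd t**2 - 7t.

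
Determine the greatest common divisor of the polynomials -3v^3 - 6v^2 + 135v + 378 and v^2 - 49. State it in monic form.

Euclidean algorithm in ℚ[v]:
  -3v^3 - 6v^2 + 135v + 378 = (-3v - 6)(v^2 - 49) + (-12v + 84)
  v^2 - 49 = (-(1/12)v - 7/12)(-12v + 84) + (0)
Last nonzero remainder: -12v + 84. Dividing through by -12 gives the monic gcd v - 7.

v - 7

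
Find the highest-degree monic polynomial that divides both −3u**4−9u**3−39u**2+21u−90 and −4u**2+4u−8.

u**2−u+2

Repeated division with remainder:
  −3u**4−9u**3−39u**2+21u−90 = ((3/4)u**2+3u+45/4)(−4u**2+4u−8) + (0)
Last nonzero remainder: −4u**2+4u−8. Dividing through by −4 gives the monic gcd u**2−u+2.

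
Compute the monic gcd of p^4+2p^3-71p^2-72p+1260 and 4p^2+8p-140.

p^2+2p-35

Euclidean algorithm in ℚ[p]:
  p^4+2p^3-71p^2-72p+1260 = ((1/4)p^2-9)(4p^2+8p-140) + (0)
Last nonzero remainder: 4p^2+8p-140. Dividing through by 4 gives the monic gcd p^2+2p-35.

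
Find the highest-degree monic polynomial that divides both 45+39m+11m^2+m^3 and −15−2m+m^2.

Repeated division with remainder:
  m^3+11m^2+39m+45 = (m+13)(m^2−2m−15) + (80m+240)
  m^2−2m−15 = ((1/80)m−1/16)(80m+240) + (0)
Last nonzero remainder: 80m+240. Dividing through by 80 gives the monic gcd m+3.

3+m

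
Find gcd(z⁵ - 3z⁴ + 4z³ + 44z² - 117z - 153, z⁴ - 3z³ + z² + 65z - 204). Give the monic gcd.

By polynomial division,
  z⁵ - 3z⁴ + 4z³ + 44z² - 117z - 153 = (z)(z⁴ - 3z³ + z² + 65z - 204) + (3z³ - 21z² + 87z - 153)
  z⁴ - 3z³ + z² + 65z - 204 = ((1/3)z + 4/3)(3z³ - 21z² + 87z - 153) + (0)
Last nonzero remainder: 3z³ - 21z² + 87z - 153. Dividing through by 3 gives the monic gcd z³ - 7z² + 29z - 51.

z³ - 7z² + 29z - 51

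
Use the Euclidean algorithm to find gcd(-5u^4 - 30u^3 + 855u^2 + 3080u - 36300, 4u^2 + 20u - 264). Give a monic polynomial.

Apply the Euclidean algorithm:
  -5u^4 - 30u^3 + 855u^2 + 3080u - 36300 = (-(5/4)u^2 - (5/4)u + 275/2)(4u^2 + 20u - 264) + (0)
Last nonzero remainder: 4u^2 + 20u - 264. Dividing through by 4 gives the monic gcd u^2 + 5u - 66.

u^2 + 5u - 66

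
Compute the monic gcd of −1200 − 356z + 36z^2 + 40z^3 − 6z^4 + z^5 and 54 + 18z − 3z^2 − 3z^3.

6 + 4z + z^2

Repeated division with remainder:
  z^5 − 6z^4 + 40z^3 + 36z^2 − 356z − 1200 = (−(1/3)z^2 + (7/3)z − 53/3)(−3z^3 − 3z^2 + 18z + 54) + (−41z^2 − 164z − 246)
  −3z^3 − 3z^2 + 18z + 54 = ((3/41)z − 9/41)(−41z^2 − 164z − 246) + (0)
Last nonzero remainder: −41z^2 − 164z − 246. Dividing through by −41 gives the monic gcd z^2 + 4z + 6.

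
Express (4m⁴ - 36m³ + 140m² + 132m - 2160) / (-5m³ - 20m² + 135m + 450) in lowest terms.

Euclidean algorithm in ℚ[m]:
  4m⁴ - 36m³ + 140m² + 132m - 2160 = (-(4/5)m + 52/5)(-5m³ - 20m² + 135m + 450) + (456m² - 912m - 6840)
  -5m³ - 20m² + 135m + 450 = (-(5/456)m - 5/76)(456m² - 912m - 6840) + (0)
Last nonzero remainder: 456m² - 912m - 6840. Dividing through by 456 gives the monic gcd m² - 2m - 15.
Cancel m² - 2m - 15 from numerator and denominator to get the reduced form.

(-4m² + 28m - 144)/(5m + 30)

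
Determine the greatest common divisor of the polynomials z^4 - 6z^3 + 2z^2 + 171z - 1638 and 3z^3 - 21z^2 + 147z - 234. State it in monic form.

z^2 - 5z + 39

Euclidean algorithm in ℚ[z]:
  z^4 - 6z^3 + 2z^2 + 171z - 1638 = ((1/3)z + 1/3)(3z^3 - 21z^2 + 147z - 234) + (-40z^2 + 200z - 1560)
  3z^3 - 21z^2 + 147z - 234 = (-(3/40)z + 3/20)(-40z^2 + 200z - 1560) + (0)
Last nonzero remainder: -40z^2 + 200z - 1560. Dividing through by -40 gives the monic gcd z^2 - 5z + 39.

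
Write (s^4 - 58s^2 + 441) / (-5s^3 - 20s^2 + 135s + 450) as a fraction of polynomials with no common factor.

(-s^3 + 3s^2 + 49s - 147)/(5s^2 + 5s - 150)

Repeated division with remainder:
  s^4 - 58s^2 + 441 = (-(1/5)s + 4/5)(-5s^3 - 20s^2 + 135s + 450) + (-15s^2 - 18s + 81)
  -5s^3 - 20s^2 + 135s + 450 = ((1/3)s + 14/15)(-15s^2 - 18s + 81) + ((624/5)s + 1872/5)
  -15s^2 - 18s + 81 = (-(25/208)s + 45/208)((624/5)s + 1872/5) + (0)
Last nonzero remainder: (624/5)s + 1872/5. Dividing through by 624/5 gives the monic gcd s + 3.
Cancel s + 3 from numerator and denominator to get the reduced form.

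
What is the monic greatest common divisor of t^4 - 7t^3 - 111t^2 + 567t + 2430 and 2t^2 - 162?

t^2 - 81

Euclidean algorithm in ℚ[t]:
  t^4 - 7t^3 - 111t^2 + 567t + 2430 = ((1/2)t^2 - (7/2)t - 15)(2t^2 - 162) + (0)
Last nonzero remainder: 2t^2 - 162. Dividing through by 2 gives the monic gcd t^2 - 81.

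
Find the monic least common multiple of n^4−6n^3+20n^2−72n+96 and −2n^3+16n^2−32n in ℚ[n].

n^6−10n^5+44n^4−152n^3+384n^2−384n

Euclidean algorithm in ℚ[n]:
  n^4−6n^3+20n^2−72n+96 = (−(1/2)n−1)(−2n^3+16n^2−32n) + (20n^2−104n+96)
  −2n^3+16n^2−32n = (−(1/10)n+7/25)(20n^2−104n+96) + ((168/25)n−672/25)
  20n^2−104n+96 = ((125/42)n−25/7)((168/25)n−672/25) + (0)
Last nonzero remainder: (168/25)n−672/25. Dividing through by 168/25 gives the monic gcd n−4.
Then lcm(f, g) = f·g / gcd(f, g); expanding and making the result monic gives the answer.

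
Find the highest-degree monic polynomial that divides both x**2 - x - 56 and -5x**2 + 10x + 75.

Euclidean algorithm in ℚ[x]:
  x**2 - x - 56 = (-1/5)(-5x**2 + 10x + 75) + (x - 41)
  -5x**2 + 10x + 75 = (-5x - 195)(x - 41) + (-7920)
  x - 41 = (-(1/7920)x + 41/7920)(-7920) + (0)
The last nonzero remainder is the constant -7920, so the polynomials are coprime and gcd = 1.

1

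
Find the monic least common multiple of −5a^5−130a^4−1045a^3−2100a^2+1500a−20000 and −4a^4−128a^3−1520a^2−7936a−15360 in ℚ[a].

a^7+40a^6+621a^5+4594a^4+15612a^3+19960a^2+41600a+192000

By polynomial division,
  −5a^5−130a^4−1045a^3−2100a^2+1500a−20000 = ((5/4)a−15/2)(−4a^4−128a^3−1520a^2−7936a−15360) + (−105a^3−3580a^2−38820a−135200)
  −4a^4−128a^3−1520a^2−7936a−15360 = ((4/105)a−176/2205)(−105a^3−3580a^2−38820a−135200) + (−(144160/441)a^2−(288320/49)a−11532800/441)
  −105a^3−3580a^2−38820a−135200 = ((9261/28832)a+74529/14416)(−(144160/441)a^2−(288320/49)a−11532800/441) + (0)
Last nonzero remainder: −(144160/441)a^2−(288320/49)a−11532800/441. Dividing through by −144160/441 gives the monic gcd a^2+18a+80.
Then lcm(f, g) = f·g / gcd(f, g); expanding and making the result monic gives the answer.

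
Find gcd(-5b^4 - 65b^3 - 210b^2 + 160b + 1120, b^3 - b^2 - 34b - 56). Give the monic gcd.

b + 4

Repeated division with remainder:
  -5b^4 - 65b^3 - 210b^2 + 160b + 1120 = (-5b - 70)(b^3 - b^2 - 34b - 56) + (-450b^2 - 2500b - 2800)
  b^3 - b^2 - 34b - 56 = (-(1/450)b + 59/4050)(-450b^2 - 2500b - 2800) + (-(308/81)b - 1232/81)
  -450b^2 - 2500b - 2800 = ((18225/154)b + 2025/11)(-(308/81)b - 1232/81) + (0)
Last nonzero remainder: -(308/81)b - 1232/81. Dividing through by -308/81 gives the monic gcd b + 4.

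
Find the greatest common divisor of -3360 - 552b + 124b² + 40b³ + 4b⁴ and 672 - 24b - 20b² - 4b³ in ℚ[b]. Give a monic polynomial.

Repeated division with remainder:
  4b⁴ + 40b³ + 124b² - 552b - 3360 = (-b - 5)(-4b³ - 20b² - 24b + 672) + (0)
Last nonzero remainder: -4b³ - 20b² - 24b + 672. Dividing through by -4 gives the monic gcd b³ + 5b² + 6b - 168.

-168 + 6b + 5b² + b³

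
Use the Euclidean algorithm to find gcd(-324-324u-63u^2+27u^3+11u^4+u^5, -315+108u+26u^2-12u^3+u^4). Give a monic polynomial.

-9+u^2

Apply the Euclidean algorithm:
  u^5+11u^4+27u^3-63u^2-324u-324 = (u+23)(u^4-12u^3+26u^2+108u-315) + (277u^3-769u^2-2493u+6921)
  u^4-12u^3+26u^2+108u-315 = ((1/277)u-2555/76729)(277u^3-769u^2-2493u+6921) + ((720720/76729)u^2-6486480/76729)
  277u^3-769u^2-2493u+6921 = ((21253933/720720)u-59004601/720720)((720720/76729)u^2-6486480/76729) + (0)
Last nonzero remainder: (720720/76729)u^2-6486480/76729. Dividing through by 720720/76729 gives the monic gcd u^2-9.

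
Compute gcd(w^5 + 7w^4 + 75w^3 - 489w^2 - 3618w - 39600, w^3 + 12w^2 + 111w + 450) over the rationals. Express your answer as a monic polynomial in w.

By polynomial division,
  w^5 + 7w^4 + 75w^3 - 489w^2 - 3618w - 39600 = (w^2 - 5w + 24)(w^3 + 12w^2 + 111w + 450) + (-672w^2 - 4032w - 50400)
  w^3 + 12w^2 + 111w + 450 = (-(1/672)w - 1/112)(-672w^2 - 4032w - 50400) + (0)
Last nonzero remainder: -672w^2 - 4032w - 50400. Dividing through by -672 gives the monic gcd w^2 + 6w + 75.

w^2 + 6w + 75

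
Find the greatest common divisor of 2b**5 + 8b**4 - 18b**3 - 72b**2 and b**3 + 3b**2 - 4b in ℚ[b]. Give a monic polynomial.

By polynomial division,
  2b**5 + 8b**4 - 18b**3 - 72b**2 = (2b**2 + 2b - 16)(b**3 + 3b**2 - 4b) + (-16b**2 - 64b)
  b**3 + 3b**2 - 4b = (-(1/16)b + 1/16)(-16b**2 - 64b) + (0)
Last nonzero remainder: -16b**2 - 64b. Dividing through by -16 gives the monic gcd b**2 + 4b.

b**2 + 4b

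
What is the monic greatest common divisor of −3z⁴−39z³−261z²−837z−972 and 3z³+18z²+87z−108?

Euclidean algorithm in ℚ[z]:
  −3z⁴−39z³−261z²−837z−972 = (−z−7)(3z³+18z²+87z−108) + (−48z²−336z−1728)
  3z³+18z²+87z−108 = (−(1/16)z+1/16)(−48z²−336z−1728) + (0)
Last nonzero remainder: −48z²−336z−1728. Dividing through by −48 gives the monic gcd z²+7z+36.

z²+7z+36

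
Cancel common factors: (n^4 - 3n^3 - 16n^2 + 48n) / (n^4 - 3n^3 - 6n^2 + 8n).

(n^2 + n - 12)/(n^2 + n - 2)

Repeated division with remainder:
  n^4 - 3n^3 - 16n^2 + 48n = (n^4 - 3n^3 - 6n^2 + 8n) + (-10n^2 + 40n)
  n^4 - 3n^3 - 6n^2 + 8n = (-(1/10)n^2 - (1/10)n + 1/5)(-10n^2 + 40n) + (0)
Last nonzero remainder: -10n^2 + 40n. Dividing through by -10 gives the monic gcd n^2 - 4n.
Cancel n^2 - 4n from numerator and denominator to get the reduced form.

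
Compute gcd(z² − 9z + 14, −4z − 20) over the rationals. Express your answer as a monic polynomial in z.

1

Repeated division with remainder:
  z² − 9z + 14 = (−(1/4)z + 7/2)(−4z − 20) + (84)
  −4z − 20 = (−(1/21)z − 5/21)(84) + (0)
The last nonzero remainder is the constant 84, so the polynomials are coprime and gcd = 1.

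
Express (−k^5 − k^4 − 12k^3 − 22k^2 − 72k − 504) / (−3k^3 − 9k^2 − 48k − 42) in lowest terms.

(k^3 − k^2 + 36)/(3k + 3)

Repeated division with remainder:
  −k^5 − k^4 − 12k^3 − 22k^2 − 72k − 504 = ((1/3)k^2 − (2/3)k + 2/3)(−3k^3 − 9k^2 − 48k − 42) + (−34k^2 − 68k − 476)
  −3k^3 − 9k^2 − 48k − 42 = ((3/34)k + 3/34)(−34k^2 − 68k − 476) + (0)
Last nonzero remainder: −34k^2 − 68k − 476. Dividing through by −34 gives the monic gcd k^2 + 2k + 14.
Cancel k^2 + 2k + 14 from numerator and denominator to get the reduced form.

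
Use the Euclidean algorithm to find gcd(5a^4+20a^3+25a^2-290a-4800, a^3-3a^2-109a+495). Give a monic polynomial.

a-5

By polynomial division,
  5a^4+20a^3+25a^2-290a-4800 = (5a+35)(a^3-3a^2-109a+495) + (675a^2+1050a-22125)
  a^3-3a^2-109a+495 = ((1/675)a-41/6075)(675a^2+1050a-22125) + (-(5600/81)a+28000/81)
  675a^2+1050a-22125 = (-(2187/224)a-14337/224)(-(5600/81)a+28000/81) + (0)
Last nonzero remainder: -(5600/81)a+28000/81. Dividing through by -5600/81 gives the monic gcd a-5.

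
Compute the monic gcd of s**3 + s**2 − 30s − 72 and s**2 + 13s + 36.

By polynomial division,
  s**3 + s**2 − 30s − 72 = (s − 12)(s**2 + 13s + 36) + (90s + 360)
  s**2 + 13s + 36 = ((1/90)s + 1/10)(90s + 360) + (0)
Last nonzero remainder: 90s + 360. Dividing through by 90 gives the monic gcd s + 4.

s + 4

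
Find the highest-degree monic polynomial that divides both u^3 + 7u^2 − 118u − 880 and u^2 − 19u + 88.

u − 11

Euclidean algorithm in ℚ[u]:
  u^3 + 7u^2 − 118u − 880 = (u + 26)(u^2 − 19u + 88) + (288u − 3168)
  u^2 − 19u + 88 = ((1/288)u − 1/36)(288u − 3168) + (0)
Last nonzero remainder: 288u − 3168. Dividing through by 288 gives the monic gcd u − 11.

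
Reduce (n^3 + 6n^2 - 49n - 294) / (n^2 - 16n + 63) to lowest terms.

Apply the Euclidean algorithm:
  n^3 + 6n^2 - 49n - 294 = (n + 22)(n^2 - 16n + 63) + (240n - 1680)
  n^2 - 16n + 63 = ((1/240)n - 3/80)(240n - 1680) + (0)
Last nonzero remainder: 240n - 1680. Dividing through by 240 gives the monic gcd n - 7.
Cancel n - 7 from numerator and denominator to get the reduced form.

(n^2 + 13n + 42)/(n - 9)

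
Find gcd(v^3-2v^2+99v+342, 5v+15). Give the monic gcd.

v+3

Euclidean algorithm in ℚ[v]:
  v^3-2v^2+99v+342 = ((1/5)v^2-v+114/5)(5v+15) + (0)
Last nonzero remainder: 5v+15. Dividing through by 5 gives the monic gcd v+3.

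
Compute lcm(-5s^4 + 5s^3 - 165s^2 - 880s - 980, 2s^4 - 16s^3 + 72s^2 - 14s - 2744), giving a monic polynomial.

Repeated division with remainder:
  -5s^4 + 5s^3 - 165s^2 - 880s - 980 = (-5/2)(2s^4 - 16s^3 + 72s^2 - 14s - 2744) + (-35s^3 + 15s^2 - 915s - 7840)
  2s^4 - 16s^3 + 72s^2 - 14s - 2744 = (-(2/35)s + 106/245)(-35s^3 + 15s^2 - 915s - 7840) + ((648/49)s^2 - (3240/49)s + 648)
  -35s^3 + 15s^2 - 915s - 7840 = (-(1715/648)s - 980/81)((648/49)s^2 - (3240/49)s + 648) + (0)
Last nonzero remainder: (648/49)s^2 - (3240/49)s + 648. Dividing through by 648/49 gives the monic gcd s^2 - 5s + 49.
Then lcm(f, g) = f·g / gcd(f, g); expanding and making the result monic gives the answer.

s^6 - 4s^5 + 8s^4 + 105s^3 - 1256s^2 - 5516s - 5488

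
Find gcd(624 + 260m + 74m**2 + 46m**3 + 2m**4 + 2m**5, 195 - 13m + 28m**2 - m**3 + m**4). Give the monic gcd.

13 + m**2

Euclidean algorithm in ℚ[m]:
  2m**5 + 2m**4 + 46m**3 + 74m**2 + 260m + 624 = (2m + 4)(m**4 - m**3 + 28m**2 - 13m + 195) + (-6m**3 - 12m**2 - 78m - 156)
  m**4 - m**3 + 28m**2 - 13m + 195 = (-(1/6)m + 1/2)(-6m**3 - 12m**2 - 78m - 156) + (21m**2 + 273)
  -6m**3 - 12m**2 - 78m - 156 = (-(2/7)m - 4/7)(21m**2 + 273) + (0)
Last nonzero remainder: 21m**2 + 273. Dividing through by 21 gives the monic gcd m**2 + 13.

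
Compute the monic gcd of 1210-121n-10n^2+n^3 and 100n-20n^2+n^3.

-10+n

Euclidean algorithm in ℚ[n]:
  n^3-10n^2-121n+1210 = (n^3-20n^2+100n) + (10n^2-221n+1210)
  n^3-20n^2+100n = ((1/10)n+21/100)(10n^2-221n+1210) + ((2541/100)n-2541/10)
  10n^2-221n+1210 = ((1000/2541)n-100/21)((2541/100)n-2541/10) + (0)
Last nonzero remainder: (2541/100)n-2541/10. Dividing through by 2541/100 gives the monic gcd n-10.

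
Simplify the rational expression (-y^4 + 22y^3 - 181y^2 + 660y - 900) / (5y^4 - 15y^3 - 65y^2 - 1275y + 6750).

Apply the Euclidean algorithm:
  -y^4 + 22y^3 - 181y^2 + 660y - 900 = (-1/5)(5y^4 - 15y^3 - 65y^2 - 1275y + 6750) + (19y^3 - 194y^2 + 405y + 450)
  5y^4 - 15y^3 - 65y^2 - 1275y + 6750 = ((5/19)y + 685/361)(19y^3 - 194y^2 + 405y + 450) + ((70950/361)y^2 - (780450/361)y + 2128500/361)
  19y^3 - 194y^2 + 405y + 450 = ((6859/70950)y + 361/4730)((70950/361)y^2 - (780450/361)y + 2128500/361) + (0)
Last nonzero remainder: (70950/361)y^2 - (780450/361)y + 2128500/361. Dividing through by 70950/361 gives the monic gcd y^2 - 11y + 30.
Cancel y^2 - 11y + 30 from numerator and denominator to get the reduced form.

(-y^2 + 11y - 30)/(5y^2 + 40y + 225)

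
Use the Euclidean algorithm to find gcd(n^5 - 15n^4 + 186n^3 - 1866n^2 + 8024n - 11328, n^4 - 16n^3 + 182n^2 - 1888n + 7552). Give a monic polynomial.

n^3 - 8n^2 + 118n - 944

Repeated division with remainder:
  n^5 - 15n^4 + 186n^3 - 1866n^2 + 8024n - 11328 = (n + 1)(n^4 - 16n^3 + 182n^2 - 1888n + 7552) + (20n^3 - 160n^2 + 2360n - 18880)
  n^4 - 16n^3 + 182n^2 - 1888n + 7552 = ((1/20)n - 2/5)(20n^3 - 160n^2 + 2360n - 18880) + (0)
Last nonzero remainder: 20n^3 - 160n^2 + 2360n - 18880. Dividing through by 20 gives the monic gcd n^3 - 8n^2 + 118n - 944.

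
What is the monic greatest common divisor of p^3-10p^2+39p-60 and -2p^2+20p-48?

By polynomial division,
  p^3-10p^2+39p-60 = (-(1/2)p)(-2p^2+20p-48) + (15p-60)
  -2p^2+20p-48 = (-(2/15)p+4/5)(15p-60) + (0)
Last nonzero remainder: 15p-60. Dividing through by 15 gives the monic gcd p-4.

p-4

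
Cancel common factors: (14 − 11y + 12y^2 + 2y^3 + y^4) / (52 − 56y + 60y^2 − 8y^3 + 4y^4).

(14 + 3y + y^2)/(52 − 4y + 4y^2)

Euclidean algorithm in ℚ[y]:
  y^4 + 2y^3 + 12y^2 − 11y + 14 = (1/4)(4y^4 − 8y^3 + 60y^2 − 56y + 52) + (4y^3 − 3y^2 + 3y + 1)
  4y^4 − 8y^3 + 60y^2 − 56y + 52 = (y − 5/4)(4y^3 − 3y^2 + 3y + 1) + ((213/4)y^2 − (213/4)y + 213/4)
  4y^3 − 3y^2 + 3y + 1 = ((16/213)y + 4/213)((213/4)y^2 − (213/4)y + 213/4) + (0)
Last nonzero remainder: (213/4)y^2 − (213/4)y + 213/4. Dividing through by 213/4 gives the monic gcd y^2 − y + 1.
Cancel y^2 − y + 1 from numerator and denominator to get the reduced form.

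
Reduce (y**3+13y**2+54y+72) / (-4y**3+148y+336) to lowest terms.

Euclidean algorithm in ℚ[y]:
  y**3+13y**2+54y+72 = (-1/4)(-4y**3+148y+336) + (13y**2+91y+156)
  -4y**3+148y+336 = (-(4/13)y+28/13)(13y**2+91y+156) + (0)
Last nonzero remainder: 13y**2+91y+156. Dividing through by 13 gives the monic gcd y**2+7y+12.
Cancel y**2+7y+12 from numerator and denominator to get the reduced form.

(-y-6)/(4y-28)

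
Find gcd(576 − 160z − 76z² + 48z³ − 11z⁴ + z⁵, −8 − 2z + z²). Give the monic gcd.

−8 − 2z + z²

Apply the Euclidean algorithm:
  z⁵ − 11z⁴ + 48z³ − 76z² − 160z + 576 = (z³ − 9z² + 38z − 72)(z² − 2z − 8) + (0)
The last nonzero remainder z² − 2z − 8 is already monic.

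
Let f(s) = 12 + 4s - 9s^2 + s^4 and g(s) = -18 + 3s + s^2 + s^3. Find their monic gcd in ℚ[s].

-2 + s

By polynomial division,
  s^4 - 9s^2 + 4s + 12 = (s - 1)(s^3 + s^2 + 3s - 18) + (-11s^2 + 25s - 6)
  s^3 + s^2 + 3s - 18 = (-(1/11)s - 36/121)(-11s^2 + 25s - 6) + ((1197/121)s - 2394/121)
  -11s^2 + 25s - 6 = (-(1331/1197)s + 121/399)((1197/121)s - 2394/121) + (0)
Last nonzero remainder: (1197/121)s - 2394/121. Dividing through by 1197/121 gives the monic gcd s - 2.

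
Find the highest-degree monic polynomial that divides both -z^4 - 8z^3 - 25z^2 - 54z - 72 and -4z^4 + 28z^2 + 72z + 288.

By polynomial division,
  -z^4 - 8z^3 - 25z^2 - 54z - 72 = (1/4)(-4z^4 + 28z^2 + 72z + 288) + (-8z^3 - 32z^2 - 72z - 144)
  -4z^4 + 28z^2 + 72z + 288 = ((1/2)z - 2)(-8z^3 - 32z^2 - 72z - 144) + (0)
Last nonzero remainder: -8z^3 - 32z^2 - 72z - 144. Dividing through by -8 gives the monic gcd z^3 + 4z^2 + 9z + 18.

z^3 + 4z^2 + 9z + 18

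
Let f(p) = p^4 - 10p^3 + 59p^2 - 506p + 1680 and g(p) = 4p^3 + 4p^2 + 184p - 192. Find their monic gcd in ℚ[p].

p^2 + 2p + 48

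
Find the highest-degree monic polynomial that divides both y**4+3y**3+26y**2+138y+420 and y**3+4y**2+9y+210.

Repeated division with remainder:
  y**4+3y**3+26y**2+138y+420 = (y-1)(y**3+4y**2+9y+210) + (21y**2-63y+630)
  y**3+4y**2+9y+210 = ((1/21)y+1/3)(21y**2-63y+630) + (0)
Last nonzero remainder: 21y**2-63y+630. Dividing through by 21 gives the monic gcd y**2-3y+30.

y**2-3y+30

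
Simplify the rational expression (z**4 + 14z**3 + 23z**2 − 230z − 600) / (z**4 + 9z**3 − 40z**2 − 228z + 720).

(z**2 + 8z + 15)/(z**2 + 3z − 18)

Euclidean algorithm in ℚ[z]:
  z**4 + 14z**3 + 23z**2 − 230z − 600 = (z**4 + 9z**3 − 40z**2 − 228z + 720) + (5z**3 + 63z**2 − 2z − 1320)
  z**4 + 9z**3 − 40z**2 − 228z + 720 = ((1/5)z − 18/25)(5z**3 + 63z**2 − 2z − 1320) + ((144/25)z**2 + (864/25)z − 1152/5)
  5z**3 + 63z**2 − 2z − 1320 = ((125/144)z + 275/48)((144/25)z**2 + (864/25)z − 1152/5) + (0)
Last nonzero remainder: (144/25)z**2 + (864/25)z − 1152/5. Dividing through by 144/25 gives the monic gcd z**2 + 6z − 40.
Cancel z**2 + 6z − 40 from numerator and denominator to get the reduced form.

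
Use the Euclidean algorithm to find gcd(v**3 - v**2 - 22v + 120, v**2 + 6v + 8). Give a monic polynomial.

1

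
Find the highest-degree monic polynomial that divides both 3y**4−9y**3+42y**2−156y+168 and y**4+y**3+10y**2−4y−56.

y**3−y**2+12y−28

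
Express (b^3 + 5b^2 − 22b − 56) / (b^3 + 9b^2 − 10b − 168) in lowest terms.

Apply the Euclidean algorithm:
  b^3 + 5b^2 − 22b − 56 = (b^3 + 9b^2 − 10b − 168) + (−4b^2 − 12b + 112)
  b^3 + 9b^2 − 10b − 168 = (−(1/4)b − 3/2)(−4b^2 − 12b + 112) + (0)
Last nonzero remainder: −4b^2 − 12b + 112. Dividing through by −4 gives the monic gcd b^2 + 3b − 28.
Cancel b^2 + 3b − 28 from numerator and denominator to get the reduced form.

(b + 2)/(b + 6)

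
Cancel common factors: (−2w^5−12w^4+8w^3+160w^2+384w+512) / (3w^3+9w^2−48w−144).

(−2w^3−12w^2−24w−32)/(3w+9)

Apply the Euclidean algorithm:
  −2w^5−12w^4+8w^3+160w^2+384w+512 = (−(2/3)w^2−2w−2)(3w^3+9w^2−48w−144) + (−14w^2+224)
  3w^3+9w^2−48w−144 = (−(3/14)w−9/14)(−14w^2+224) + (0)
Last nonzero remainder: −14w^2+224. Dividing through by −14 gives the monic gcd w^2−16.
Cancel w^2−16 from numerator and denominator to get the reduced form.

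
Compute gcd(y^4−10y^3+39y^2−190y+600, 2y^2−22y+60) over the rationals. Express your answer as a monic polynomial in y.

Apply the Euclidean algorithm:
  y^4−10y^3+39y^2−190y+600 = ((1/2)y^2+(1/2)y+10)(2y^2−22y+60) + (0)
Last nonzero remainder: 2y^2−22y+60. Dividing through by 2 gives the monic gcd y^2−11y+30.

y^2−11y+30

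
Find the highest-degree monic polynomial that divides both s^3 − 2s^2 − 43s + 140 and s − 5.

s − 5

By polynomial division,
  s^3 − 2s^2 − 43s + 140 = (s^2 + 3s − 28)(s − 5) + (0)
The last nonzero remainder s − 5 is already monic.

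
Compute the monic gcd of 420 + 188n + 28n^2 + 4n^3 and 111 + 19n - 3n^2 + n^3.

3 + n

Euclidean algorithm in ℚ[n]:
  4n^3 + 28n^2 + 188n + 420 = (4)(n^3 - 3n^2 + 19n + 111) + (40n^2 + 112n - 24)
  n^3 - 3n^2 + 19n + 111 = ((1/40)n - 29/200)(40n^2 + 112n - 24) + ((896/25)n + 2688/25)
  40n^2 + 112n - 24 = ((125/112)n - 25/112)((896/25)n + 2688/25) + (0)
Last nonzero remainder: (896/25)n + 2688/25. Dividing through by 896/25 gives the monic gcd n + 3.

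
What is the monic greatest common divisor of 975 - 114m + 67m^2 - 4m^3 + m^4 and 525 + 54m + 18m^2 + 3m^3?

25 - m + m^2

Euclidean algorithm in ℚ[m]:
  m^4 - 4m^3 + 67m^2 - 114m + 975 = ((1/3)m - 10/3)(3m^3 + 18m^2 + 54m + 525) + (109m^2 - 109m + 2725)
  3m^3 + 18m^2 + 54m + 525 = ((3/109)m + 21/109)(109m^2 - 109m + 2725) + (0)
Last nonzero remainder: 109m^2 - 109m + 2725. Dividing through by 109 gives the monic gcd m^2 - m + 25.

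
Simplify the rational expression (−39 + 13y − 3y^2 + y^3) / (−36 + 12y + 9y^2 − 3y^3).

(−13 − y^2)/(−12 + 3y^2)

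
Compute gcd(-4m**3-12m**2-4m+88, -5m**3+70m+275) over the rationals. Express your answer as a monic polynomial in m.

m**2+5m+11

Repeated division with remainder:
  -4m**3-12m**2-4m+88 = (4/5)(-5m**3+70m+275) + (-12m**2-60m-132)
  -5m**3+70m+275 = ((5/12)m-25/12)(-12m**2-60m-132) + (0)
Last nonzero remainder: -12m**2-60m-132. Dividing through by -12 gives the monic gcd m**2+5m+11.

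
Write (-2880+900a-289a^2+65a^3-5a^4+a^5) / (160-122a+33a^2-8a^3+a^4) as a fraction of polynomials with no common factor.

(-180+45a-4a^2+a^3)/(10-7a+a^2)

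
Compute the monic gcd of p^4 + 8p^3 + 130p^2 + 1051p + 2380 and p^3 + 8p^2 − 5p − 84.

p + 4

Euclidean algorithm in ℚ[p]:
  p^4 + 8p^3 + 130p^2 + 1051p + 2380 = (p)(p^3 + 8p^2 − 5p − 84) + (135p^2 + 1135p + 2380)
  p^3 + 8p^2 − 5p − 84 = ((1/135)p − 11/3645)(135p^2 + 1135p + 2380) + (−(14000/729)p − 56000/729)
  135p^2 + 1135p + 2380 = (−(19683/2800)p − 12393/400)(−(14000/729)p − 56000/729) + (0)
Last nonzero remainder: −(14000/729)p − 56000/729. Dividing through by −14000/729 gives the monic gcd p + 4.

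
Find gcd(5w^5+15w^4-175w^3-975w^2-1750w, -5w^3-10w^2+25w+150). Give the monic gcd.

w^2+5w+10

Repeated division with remainder:
  5w^5+15w^4-175w^3-975w^2-1750w = (-w^2-w+32)(-5w^3-10w^2+25w+150) + (-480w^2-2400w-4800)
  -5w^3-10w^2+25w+150 = ((1/96)w-1/32)(-480w^2-2400w-4800) + (0)
Last nonzero remainder: -480w^2-2400w-4800. Dividing through by -480 gives the monic gcd w^2+5w+10.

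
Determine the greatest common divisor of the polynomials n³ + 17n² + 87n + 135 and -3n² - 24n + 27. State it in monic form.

n + 9

By polynomial division,
  n³ + 17n² + 87n + 135 = (-(1/3)n - 3)(-3n² - 24n + 27) + (24n + 216)
  -3n² - 24n + 27 = (-(1/8)n + 1/8)(24n + 216) + (0)
Last nonzero remainder: 24n + 216. Dividing through by 24 gives the monic gcd n + 9.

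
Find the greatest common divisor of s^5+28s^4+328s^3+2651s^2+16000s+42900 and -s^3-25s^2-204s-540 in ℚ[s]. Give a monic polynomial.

Apply the Euclidean algorithm:
  s^5+28s^4+328s^3+2651s^2+16000s+42900 = (-s^2-3s-49)(-s^3-25s^2-204s-540) + (274s^2+4384s+16440)
  -s^3-25s^2-204s-540 = (-(1/274)s-9/274)(274s^2+4384s+16440) + (0)
Last nonzero remainder: 274s^2+4384s+16440. Dividing through by 274 gives the monic gcd s^2+16s+60.

s^2+16s+60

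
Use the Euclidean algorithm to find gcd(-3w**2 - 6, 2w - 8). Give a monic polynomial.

By polynomial division,
  -3w**2 - 6 = (-(3/2)w - 6)(2w - 8) + (-54)
  2w - 8 = (-(1/27)w + 4/27)(-54) + (0)
The last nonzero remainder is the constant -54, so the polynomials are coprime and gcd = 1.

1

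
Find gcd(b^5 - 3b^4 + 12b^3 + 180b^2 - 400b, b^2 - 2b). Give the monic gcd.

b^2 - 2b

Apply the Euclidean algorithm:
  b^5 - 3b^4 + 12b^3 + 180b^2 - 400b = (b^3 - b^2 + 10b + 200)(b^2 - 2b) + (0)
The last nonzero remainder b^2 - 2b is already monic.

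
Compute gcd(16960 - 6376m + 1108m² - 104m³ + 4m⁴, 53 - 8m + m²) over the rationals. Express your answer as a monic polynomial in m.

Apply the Euclidean algorithm:
  4m⁴ - 104m³ + 1108m² - 6376m + 16960 = (4m² - 72m + 320)(m² - 8m + 53) + (0)
The last nonzero remainder m² - 8m + 53 is already monic.

53 - 8m + m²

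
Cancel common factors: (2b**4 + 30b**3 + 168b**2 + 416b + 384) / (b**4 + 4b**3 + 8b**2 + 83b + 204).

(2b**2 + 16b + 32)/(b**2 − 3b + 17)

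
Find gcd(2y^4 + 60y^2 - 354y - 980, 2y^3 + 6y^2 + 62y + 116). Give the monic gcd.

y + 2

Repeated division with remainder:
  2y^4 + 60y^2 - 354y - 980 = (y - 3)(2y^3 + 6y^2 + 62y + 116) + (16y^2 - 284y - 632)
  2y^3 + 6y^2 + 62y + 116 = ((1/8)y + 83/32)(16y^2 - 284y - 632) + ((7021/8)y + 7021/4)
  16y^2 - 284y - 632 = ((128/7021)y - 2528/7021)((7021/8)y + 7021/4) + (0)
Last nonzero remainder: (7021/8)y + 7021/4. Dividing through by 7021/8 gives the monic gcd y + 2.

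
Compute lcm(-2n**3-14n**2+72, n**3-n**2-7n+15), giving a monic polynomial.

n**5+3n**4-23n**3-n**2+144n-180

Repeated division with remainder:
  -2n**3-14n**2+72 = (-2)(n**3-n**2-7n+15) + (-16n**2-14n+102)
  n**3-n**2-7n+15 = (-(1/16)n+15/128)(-16n**2-14n+102) + ((65/64)n+195/64)
  -16n**2-14n+102 = (-(1024/65)n+2176/65)((65/64)n+195/64) + (0)
Last nonzero remainder: (65/64)n+195/64. Dividing through by 65/64 gives the monic gcd n+3.
Then lcm(f, g) = f·g / gcd(f, g); expanding and making the result monic gives the answer.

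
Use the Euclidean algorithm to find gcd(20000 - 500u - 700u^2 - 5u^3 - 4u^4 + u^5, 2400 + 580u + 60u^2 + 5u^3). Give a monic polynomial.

80 + 6u + u^2

Apply the Euclidean algorithm:
  u^5 - 4u^4 - 5u^3 - 700u^2 - 500u + 20000 = ((1/5)u^2 - (16/5)u + 71/5)(5u^3 + 60u^2 + 580u + 2400) + (-176u^2 - 1056u - 14080)
  5u^3 + 60u^2 + 580u + 2400 = (-(5/176)u - 15/88)(-176u^2 - 1056u - 14080) + (0)
Last nonzero remainder: -176u^2 - 1056u - 14080. Dividing through by -176 gives the monic gcd u^2 + 6u + 80.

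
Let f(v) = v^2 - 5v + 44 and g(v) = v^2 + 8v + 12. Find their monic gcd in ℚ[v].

1

By polynomial division,
  v^2 - 5v + 44 = (v^2 + 8v + 12) + (-13v + 32)
  v^2 + 8v + 12 = (-(1/13)v - 136/169)(-13v + 32) + (6380/169)
  -13v + 32 = (-(2197/6380)v + 1352/1595)(6380/169) + (0)
The last nonzero remainder is the constant 6380/169, so the polynomials are coprime and gcd = 1.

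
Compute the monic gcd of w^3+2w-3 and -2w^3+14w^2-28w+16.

w-1

Euclidean algorithm in ℚ[w]:
  w^3+2w-3 = (-1/2)(-2w^3+14w^2-28w+16) + (7w^2-12w+5)
  -2w^3+14w^2-28w+16 = (-(2/7)w+74/49)(7w^2-12w+5) + (-(414/49)w+414/49)
  7w^2-12w+5 = (-(343/414)w+245/414)(-(414/49)w+414/49) + (0)
Last nonzero remainder: -(414/49)w+414/49. Dividing through by -414/49 gives the monic gcd w-1.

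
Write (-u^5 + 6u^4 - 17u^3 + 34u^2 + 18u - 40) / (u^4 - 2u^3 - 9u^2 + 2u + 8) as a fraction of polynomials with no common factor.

Repeated division with remainder:
  -u^5 + 6u^4 - 17u^3 + 34u^2 + 18u - 40 = (-u + 4)(u^4 - 2u^3 - 9u^2 + 2u + 8) + (-18u^3 + 72u^2 + 18u - 72)
  u^4 - 2u^3 - 9u^2 + 2u + 8 = (-(1/18)u - 1/9)(-18u^3 + 72u^2 + 18u - 72) + (0)
Last nonzero remainder: -18u^3 + 72u^2 + 18u - 72. Dividing through by -18 gives the monic gcd u^3 - 4u^2 - u + 4.
Cancel u^3 - 4u^2 - u + 4 from numerator and denominator to get the reduced form.

(-u^2 + 2u - 10)/(u + 2)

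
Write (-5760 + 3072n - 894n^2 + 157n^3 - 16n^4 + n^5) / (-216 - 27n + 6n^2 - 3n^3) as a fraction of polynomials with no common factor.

By polynomial division,
  n^5 - 16n^4 + 157n^3 - 894n^2 + 3072n - 5760 = (-(1/3)n^2 + (14/3)n - 40)(-3n^3 + 6n^2 - 27n - 216) + (-600n^2 + 3000n - 14400)
  -3n^3 + 6n^2 - 27n - 216 = ((1/200)n + 3/200)(-600n^2 + 3000n - 14400) + (0)
Last nonzero remainder: -600n^2 + 3000n - 14400. Dividing through by -600 gives the monic gcd n^2 - 5n + 24.
Cancel n^2 - 5n + 24 from numerator and denominator to get the reduced form.

(240 - 78n + 11n^2 - n^3)/(9 + 3n)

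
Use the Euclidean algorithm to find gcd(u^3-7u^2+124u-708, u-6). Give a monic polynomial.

u-6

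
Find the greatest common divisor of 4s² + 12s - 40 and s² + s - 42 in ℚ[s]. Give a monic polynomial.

1

Repeated division with remainder:
  4s² + 12s - 40 = (4)(s² + s - 42) + (8s + 128)
  s² + s - 42 = ((1/8)s - 15/8)(8s + 128) + (198)
  8s + 128 = ((4/99)s + 64/99)(198) + (0)
The last nonzero remainder is the constant 198, so the polynomials are coprime and gcd = 1.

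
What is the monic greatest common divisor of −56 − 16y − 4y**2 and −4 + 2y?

1

Repeated division with remainder:
  −4y**2 − 16y − 56 = (−2y − 12)(2y − 4) + (−104)
  2y − 4 = (−(1/52)y + 1/26)(−104) + (0)
The last nonzero remainder is the constant −104, so the polynomials are coprime and gcd = 1.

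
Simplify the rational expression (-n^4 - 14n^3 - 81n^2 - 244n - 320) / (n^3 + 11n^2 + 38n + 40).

(-n^2 - 5n - 16)/(n + 2)

Repeated division with remainder:
  -n^4 - 14n^3 - 81n^2 - 244n - 320 = (-n - 3)(n^3 + 11n^2 + 38n + 40) + (-10n^2 - 90n - 200)
  n^3 + 11n^2 + 38n + 40 = (-(1/10)n - 1/5)(-10n^2 - 90n - 200) + (0)
Last nonzero remainder: -10n^2 - 90n - 200. Dividing through by -10 gives the monic gcd n^2 + 9n + 20.
Cancel n^2 + 9n + 20 from numerator and denominator to get the reduced form.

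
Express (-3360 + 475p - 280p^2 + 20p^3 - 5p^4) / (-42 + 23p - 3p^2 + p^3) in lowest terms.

By polynomial division,
  -5p^4 + 20p^3 - 280p^2 + 475p - 3360 = (-5p + 5)(p^3 - 3p^2 + 23p - 42) + (-150p^2 + 150p - 3150)
  p^3 - 3p^2 + 23p - 42 = (-(1/150)p + 1/75)(-150p^2 + 150p - 3150) + (0)
Last nonzero remainder: -150p^2 + 150p - 3150. Dividing through by -150 gives the monic gcd p^2 - p + 21.
Cancel p^2 - p + 21 from numerator and denominator to get the reduced form.

(-160 + 15p - 5p^2)/(-2 + p)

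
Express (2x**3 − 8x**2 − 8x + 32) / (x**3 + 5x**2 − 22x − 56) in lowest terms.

Repeated division with remainder:
  2x**3 − 8x**2 − 8x + 32 = (2)(x**3 + 5x**2 − 22x − 56) + (−18x**2 + 36x + 144)
  x**3 + 5x**2 − 22x − 56 = (−(1/18)x − 7/18)(−18x**2 + 36x + 144) + (0)
Last nonzero remainder: −18x**2 + 36x + 144. Dividing through by −18 gives the monic gcd x**2 − 2x − 8.
Cancel x**2 − 2x − 8 from numerator and denominator to get the reduced form.

(2x − 4)/(x + 7)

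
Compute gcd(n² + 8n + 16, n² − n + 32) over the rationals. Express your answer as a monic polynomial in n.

Apply the Euclidean algorithm:
  n² + 8n + 16 = (n² − n + 32) + (9n − 16)
  n² − n + 32 = ((1/9)n + 7/81)(9n − 16) + (2704/81)
  9n − 16 = ((729/2704)n − 81/169)(2704/81) + (0)
The last nonzero remainder is the constant 2704/81, so the polynomials are coprime and gcd = 1.

1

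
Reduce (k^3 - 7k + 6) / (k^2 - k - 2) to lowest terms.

Repeated division with remainder:
  k^3 - 7k + 6 = (k + 1)(k^2 - k - 2) + (-4k + 8)
  k^2 - k - 2 = (-(1/4)k - 1/4)(-4k + 8) + (0)
Last nonzero remainder: -4k + 8. Dividing through by -4 gives the monic gcd k - 2.
Cancel k - 2 from numerator and denominator to get the reduced form.

(k^2 + 2k - 3)/(k + 1)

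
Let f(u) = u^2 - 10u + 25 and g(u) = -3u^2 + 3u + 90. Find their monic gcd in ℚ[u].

1

Repeated division with remainder:
  u^2 - 10u + 25 = (-1/3)(-3u^2 + 3u + 90) + (-9u + 55)
  -3u^2 + 3u + 90 = ((1/3)u + 46/27)(-9u + 55) + (-100/27)
  -9u + 55 = ((243/100)u - 297/20)(-100/27) + (0)
The last nonzero remainder is the constant -100/27, so the polynomials are coprime and gcd = 1.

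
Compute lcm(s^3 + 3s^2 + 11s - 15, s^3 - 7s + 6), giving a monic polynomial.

Euclidean algorithm in ℚ[s]:
  s^3 + 3s^2 + 11s - 15 = (s^3 - 7s + 6) + (3s^2 + 18s - 21)
  s^3 - 7s + 6 = ((1/3)s - 2)(3s^2 + 18s - 21) + (36s - 36)
  3s^2 + 18s - 21 = ((1/12)s + 7/12)(36s - 36) + (0)
Last nonzero remainder: 36s - 36. Dividing through by 36 gives the monic gcd s - 1.
Then lcm(f, g) = f·g / gcd(f, g); expanding and making the result monic gives the answer.

s^5 + 4s^4 + 8s^3 - 22s^2 - 81s + 90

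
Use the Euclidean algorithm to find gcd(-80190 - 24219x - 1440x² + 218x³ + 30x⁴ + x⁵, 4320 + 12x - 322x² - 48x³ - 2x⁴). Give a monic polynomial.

90 + 19x + x²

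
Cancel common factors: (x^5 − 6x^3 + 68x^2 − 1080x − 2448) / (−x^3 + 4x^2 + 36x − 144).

Euclidean algorithm in ℚ[x]:
  x^5 − 6x^3 + 68x^2 − 1080x − 2448 = (−x^2 − 4x − 46)(−x^3 + 4x^2 + 36x − 144) + (252x^2 − 9072)
  −x^3 + 4x^2 + 36x − 144 = (−(1/252)x + 1/63)(252x^2 − 9072) + (0)
Last nonzero remainder: 252x^2 − 9072. Dividing through by 252 gives the monic gcd x^2 − 36.
Cancel x^2 − 36 from numerator and denominator to get the reduced form.

(−x^3 − 30x − 68)/(x − 4)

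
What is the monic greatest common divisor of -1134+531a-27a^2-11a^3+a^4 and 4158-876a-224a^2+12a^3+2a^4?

189-57a-5a^2+a^3

Euclidean algorithm in ℚ[a]:
  a^4-11a^3-27a^2+531a-1134 = (1/2)(2a^4+12a^3-224a^2-876a+4158) + (-17a^3+85a^2+969a-3213)
  2a^4+12a^3-224a^2-876a+4158 = (-(2/17)a-22/17)(-17a^3+85a^2+969a-3213) + (0)
Last nonzero remainder: -17a^3+85a^2+969a-3213. Dividing through by -17 gives the monic gcd a^3-5a^2-57a+189.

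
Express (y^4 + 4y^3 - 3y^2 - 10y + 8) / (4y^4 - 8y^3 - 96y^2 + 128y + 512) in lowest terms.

(y^2 - 2y + 1)/(4y^2 - 32y + 64)

Euclidean algorithm in ℚ[y]:
  y^4 + 4y^3 - 3y^2 - 10y + 8 = (1/4)(4y^4 - 8y^3 - 96y^2 + 128y + 512) + (6y^3 + 21y^2 - 42y - 120)
  4y^4 - 8y^3 - 96y^2 + 128y + 512 = ((2/3)y - 11/3)(6y^3 + 21y^2 - 42y - 120) + (9y^2 + 54y + 72)
  6y^3 + 21y^2 - 42y - 120 = ((2/3)y - 5/3)(9y^2 + 54y + 72) + (0)
Last nonzero remainder: 9y^2 + 54y + 72. Dividing through by 9 gives the monic gcd y^2 + 6y + 8.
Cancel y^2 + 6y + 8 from numerator and denominator to get the reduced form.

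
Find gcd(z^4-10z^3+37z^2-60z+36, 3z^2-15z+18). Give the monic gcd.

z^2-5z+6

Euclidean algorithm in ℚ[z]:
  z^4-10z^3+37z^2-60z+36 = ((1/3)z^2-(5/3)z+2)(3z^2-15z+18) + (0)
Last nonzero remainder: 3z^2-15z+18. Dividing through by 3 gives the monic gcd z^2-5z+6.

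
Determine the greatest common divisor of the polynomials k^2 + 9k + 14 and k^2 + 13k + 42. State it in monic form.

k + 7

Repeated division with remainder:
  k^2 + 9k + 14 = (k^2 + 13k + 42) + (-4k - 28)
  k^2 + 13k + 42 = (-(1/4)k - 3/2)(-4k - 28) + (0)
Last nonzero remainder: -4k - 28. Dividing through by -4 gives the monic gcd k + 7.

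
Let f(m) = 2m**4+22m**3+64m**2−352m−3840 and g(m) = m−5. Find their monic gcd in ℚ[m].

Apply the Euclidean algorithm:
  2m**4+22m**3+64m**2−352m−3840 = (2m**3+32m**2+224m+768)(m−5) + (0)
The last nonzero remainder m−5 is already monic.

m−5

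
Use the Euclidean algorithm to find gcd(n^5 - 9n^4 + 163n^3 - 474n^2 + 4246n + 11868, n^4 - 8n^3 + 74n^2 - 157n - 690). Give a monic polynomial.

Euclidean algorithm in ℚ[n]:
  n^5 - 9n^4 + 163n^3 - 474n^2 + 4246n + 11868 = (n - 1)(n^4 - 8n^3 + 74n^2 - 157n - 690) + (81n^3 - 243n^2 + 4779n + 11178)
  n^4 - 8n^3 + 74n^2 - 157n - 690 = ((1/81)n - 5/81)(81n^3 - 243n^2 + 4779n + 11178) + (0)
Last nonzero remainder: 81n^3 - 243n^2 + 4779n + 11178. Dividing through by 81 gives the monic gcd n^3 - 3n^2 + 59n + 138.

n^3 - 3n^2 + 59n + 138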